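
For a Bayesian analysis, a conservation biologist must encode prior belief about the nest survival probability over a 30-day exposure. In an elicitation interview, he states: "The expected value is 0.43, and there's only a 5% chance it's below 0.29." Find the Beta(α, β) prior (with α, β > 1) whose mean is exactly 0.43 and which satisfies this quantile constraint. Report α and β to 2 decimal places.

α ≈ 13.65, β ≈ 18.09

With mean 0.43 fixed, write α = 0.43s, β = 0.57s where s = α+β.
Need P(θ < 0.29) = 0.05 under Beta(0.43s, 0.57s). Normal approximation: (q−m)/√(m(1−m)/s) ≈ z_{0.05} = -1.64, so s ≈ 0.43·0.57·(-1.64)²/(0.29−0.43)² = 33.8.
At s = 33.8: P(θ<0.29) ≈ 0.045. Adjusting to match 0.05 gives s ≈ 31.73.
So α = 0.43·31.73 ≈ 13.65, β = 0.57·31.73 ≈ 18.09.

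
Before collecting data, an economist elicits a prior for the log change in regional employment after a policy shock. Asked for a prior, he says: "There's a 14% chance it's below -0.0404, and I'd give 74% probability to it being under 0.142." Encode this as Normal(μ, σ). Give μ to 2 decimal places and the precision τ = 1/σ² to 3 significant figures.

For Normal(μ,σ), the p-quantile is μ + z_p·σ. Here z_{0.14} = -1.08, z_{0.74} = 0.6433.
So -0.0404 = μ − 1.08σ and 0.142 = μ + 0.6433σ.
Subtracting: σ = (0.142 − -0.0404)/(0.6433 − (-1.08)) = 0.11.
Then μ = -0.0404 − (-1.08)·0.11 = 0.07.
Precision τ = 1/σ² = 1/0.1058² = 89.3.

μ = 0.07, τ = 89.3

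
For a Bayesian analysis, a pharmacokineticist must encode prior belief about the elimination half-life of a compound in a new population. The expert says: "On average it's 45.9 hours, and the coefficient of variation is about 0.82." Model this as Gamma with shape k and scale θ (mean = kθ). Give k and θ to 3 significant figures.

k ≈ 1.49, θ ≈ 30.9

For Gamma(k, scale θ): mean = kθ, variance = kθ², so CV = 1/√k.
CV = 0.82, hence k = 1/CV² = 1.49.
Then θ = mean/k = 45.9/1.49 = 30.9.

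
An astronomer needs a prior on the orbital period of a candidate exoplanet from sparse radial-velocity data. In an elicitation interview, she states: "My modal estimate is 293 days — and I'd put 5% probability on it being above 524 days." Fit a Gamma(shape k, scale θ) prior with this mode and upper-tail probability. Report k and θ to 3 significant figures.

Gamma(k,θ) with k>1 has mode (k−1)θ, so θ = 293/(k−1).
Need P(X < 524) = 0.95 with θ tied to k this way. Start at k = 2, θ = 293: P(X<524) ≈ 0.534.
Too low — raise k to concentrate. Iterating converges to k ≈ 9.25.
Then θ = 293/(9.25−1) ≈ 35.5.

k ≈ 9.25, θ ≈ 35.5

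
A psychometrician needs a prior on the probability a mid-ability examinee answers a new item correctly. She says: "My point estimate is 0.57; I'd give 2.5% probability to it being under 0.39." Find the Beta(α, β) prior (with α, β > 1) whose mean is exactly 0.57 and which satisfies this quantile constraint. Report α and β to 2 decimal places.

With mean 0.57 fixed, write α = 0.57s, β = 0.43s where s = α+β.
Need P(θ < 0.39) = 0.025 under Beta(0.57s, 0.43s). Normal approximation: (q−m)/√(m(1−m)/s) ≈ z_{0.025} = -1.96, so s ≈ 0.57·0.43·(-1.96)²/(0.39−0.57)² = 29.1.
At s = 29.1: P(θ<0.39) ≈ 0.025. Adjusting to match 0.025 gives s ≈ 29.10.
So α = 0.57·29.10 ≈ 16.59, β = 0.43·29.10 ≈ 12.51.

α ≈ 16.59, β ≈ 12.51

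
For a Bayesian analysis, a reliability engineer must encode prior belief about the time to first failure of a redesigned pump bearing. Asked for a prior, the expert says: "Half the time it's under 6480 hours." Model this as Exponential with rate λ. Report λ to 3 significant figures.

Exponential median = ln 2 / λ, so λ = ln 2 / 6480.0 = 0.000107.

λ ≈ 0.000107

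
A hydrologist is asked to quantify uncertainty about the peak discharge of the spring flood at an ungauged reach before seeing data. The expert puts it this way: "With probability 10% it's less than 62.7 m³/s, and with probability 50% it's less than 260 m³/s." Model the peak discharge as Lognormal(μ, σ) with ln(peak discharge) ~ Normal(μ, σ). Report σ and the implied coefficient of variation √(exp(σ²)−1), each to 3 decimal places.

If T ~ Lognormal(μ,σ) then ln T ~ Normal(μ,σ), so the p-quantile of ln T is μ + z_p·σ.
ln(62.7) = 4.138 and ln(260) = 5.561; z_{0.1} = -1.282, z_{0.5} = 0.
σ = (5.561 − 4.138)/(0 − (-1.282)) = 1.110.
μ = 4.138 − (-1.282)·1.110 = 5.561.
CV = √(exp(σ²)−1) = √(exp(1.2318)−1) = 1.558.

σ ≈ 1.110, CV ≈ 1.558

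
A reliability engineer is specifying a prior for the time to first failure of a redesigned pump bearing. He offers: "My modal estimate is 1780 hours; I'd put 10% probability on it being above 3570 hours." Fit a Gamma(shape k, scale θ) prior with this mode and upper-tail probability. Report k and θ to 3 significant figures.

Gamma(k,θ) with k>1 has mode (k−1)θ, so θ = 1780/(k−1).
Need P(X < 3570) = 0.9 with θ tied to k this way. Start at k = 2, θ = 1780: P(X<3570) ≈ 0.596.
Too low — raise k to concentrate. Iterating converges to k ≈ 4.96.
Then θ = 1780/(4.96−1) ≈ 450.

k ≈ 4.96, θ ≈ 450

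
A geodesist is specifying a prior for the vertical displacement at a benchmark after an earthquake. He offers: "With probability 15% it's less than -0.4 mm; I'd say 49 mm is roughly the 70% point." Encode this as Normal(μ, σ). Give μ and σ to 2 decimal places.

The p-quantile of Normal(μ,σ) is μ + z_p·σ, with z_{0.15} = -1.036 and z_{0.7} = 0.5244.
Eliminate σ: μ = (z₂·x₁ − z₁·x₂)/(z₂ − z₁) = (0.5244·-0.4 − (-1.036)·49)/1.561 = 32.40.
Then σ = (x₂ − x₁)/(z₂ − z₁) = (49 − -0.4)/1.561 = 31.65.

μ = 32.40, σ = 31.65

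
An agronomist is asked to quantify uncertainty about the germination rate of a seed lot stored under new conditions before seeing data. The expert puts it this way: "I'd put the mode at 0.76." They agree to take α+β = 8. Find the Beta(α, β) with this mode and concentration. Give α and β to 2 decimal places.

For α,β > 1 the Beta mode is (α−1)/(α+β−2). With α+β = 8, the mode is (α−1)/6.
Set (α−1)/6 = 0.76 → α = 1 + 0.76·6 = 5.56.
β = 8 − α = 2.44.

α = 5.56, β = 2.44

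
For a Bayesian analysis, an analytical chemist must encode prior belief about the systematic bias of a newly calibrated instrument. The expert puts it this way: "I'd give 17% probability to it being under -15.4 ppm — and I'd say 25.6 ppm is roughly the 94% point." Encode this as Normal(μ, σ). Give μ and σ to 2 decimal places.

For Normal(μ,σ), the p-quantile is μ + z_p·σ. Here z_{0.17} = -0.9542, z_{0.94} = 1.555.
So -15.4 = μ − 0.9542σ and 25.6 = μ + 1.555σ.
Subtracting: σ = (25.6 − -15.4)/(1.555 − (-0.9542)) = 16.34.
Then μ = -15.4 − (-0.9542)·16.34 = 0.19.

μ = 0.19, σ = 16.34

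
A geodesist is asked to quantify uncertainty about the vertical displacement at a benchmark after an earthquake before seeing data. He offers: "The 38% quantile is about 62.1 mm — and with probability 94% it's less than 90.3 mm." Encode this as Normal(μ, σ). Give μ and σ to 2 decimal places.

μ = 66.73, σ = 15.16

For Normal(μ,σ), the p-quantile is μ + z_p·σ. Here z_{0.38} = -0.3055, z_{0.94} = 1.555.
So 62.1 = μ − 0.3055σ and 90.3 = μ + 1.555σ.
Subtracting: σ = (90.3 − 62.1)/(1.555 − (-0.3055)) = 15.16.
Then μ = 62.1 − (-0.3055)·15.16 = 66.73.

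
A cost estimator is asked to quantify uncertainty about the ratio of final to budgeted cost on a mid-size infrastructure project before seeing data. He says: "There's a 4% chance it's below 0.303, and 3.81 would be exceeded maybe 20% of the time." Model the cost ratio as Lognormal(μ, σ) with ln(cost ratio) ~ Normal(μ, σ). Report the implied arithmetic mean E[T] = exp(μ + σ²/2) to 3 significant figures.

If T ~ Lognormal(μ,σ) then ln T ~ Normal(μ,σ), so the p-quantile of ln T is μ + z_p·σ.
ln(0.303) = -1.194 and ln(3.81) = 1.338; z_{0.04} = -1.751, z_{0.8} = 0.8416.
σ = (1.338 − -1.194)/(0.8416 − (-1.751)) = 0.977.
μ = -1.194 − (-1.751)·0.977 = 0.516.
E[T] = exp(μ + σ²/2) = exp(0.516 + 0.4769) = 2.7.

E[T] ≈ 2.7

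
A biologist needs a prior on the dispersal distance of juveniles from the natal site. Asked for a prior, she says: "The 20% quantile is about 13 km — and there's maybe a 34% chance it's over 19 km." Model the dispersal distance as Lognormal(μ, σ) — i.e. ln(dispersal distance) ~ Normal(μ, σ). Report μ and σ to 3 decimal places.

If T ~ Lognormal(μ,σ) then ln T ~ Normal(μ,σ), so the p-quantile of ln T is μ + z_p·σ.
ln(13) = 2.565 and ln(19) = 2.944; z_{0.2} = -0.8416, z_{0.66} = 0.4125.
σ = (2.944 − 2.565)/(0.4125 − (-0.8416)) = 0.303.
μ = 2.565 − (-0.8416)·0.303 = 2.820.

μ ≈ 2.820, σ ≈ 0.303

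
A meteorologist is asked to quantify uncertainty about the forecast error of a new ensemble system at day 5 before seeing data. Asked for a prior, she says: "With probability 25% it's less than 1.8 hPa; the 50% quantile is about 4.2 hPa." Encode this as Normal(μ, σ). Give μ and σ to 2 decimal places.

μ = 4.20, σ = 3.56

For Normal(μ,σ), the p-quantile is μ + z_p·σ. Here z_{0.25} = -0.6745, z_{0.5} = 0.
So 1.8 = μ − 0.6745σ and 4.2 = μ + 0σ.
Subtracting: σ = (4.2 − 1.8)/(0 − (-0.6745)) = 3.56.
Then μ = 1.8 − (-0.6745)·3.56 = 4.20.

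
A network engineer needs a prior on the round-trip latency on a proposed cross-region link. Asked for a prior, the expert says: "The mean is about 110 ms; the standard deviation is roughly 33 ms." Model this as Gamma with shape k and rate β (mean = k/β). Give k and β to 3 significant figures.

For Gamma(k, rate β): mean = k/β, variance = k/β², so CV = 1/√k.
CV = SD/mean = 33/110 = 0.3, hence k = 1/CV² = 11.1.
Then β = k/mean = 11.1/110 = 0.101.

k ≈ 11.1, β ≈ 0.101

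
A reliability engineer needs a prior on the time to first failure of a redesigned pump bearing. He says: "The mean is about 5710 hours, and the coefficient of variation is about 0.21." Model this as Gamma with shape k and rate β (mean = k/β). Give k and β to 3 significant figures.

k ≈ 22.7, β ≈ 0.00397

For Gamma(k, rate β): mean = k/β, variance = k/β², so CV = 1/√k.
CV = 0.21, hence k = 1/CV² = 22.7.
Then β = k/mean = 22.7/5710 = 0.00397.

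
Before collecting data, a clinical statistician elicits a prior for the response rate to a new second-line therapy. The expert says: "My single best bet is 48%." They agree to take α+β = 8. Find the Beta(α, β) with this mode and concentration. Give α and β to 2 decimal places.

α = 3.88, β = 4.12

For α,β > 1 the Beta mode is (α−1)/(α+β−2). With α+β = 8, the mode is (α−1)/6.
Set (α−1)/6 = 0.48 → α = 1 + 0.48·6 = 3.88.
β = 8 − α = 4.12.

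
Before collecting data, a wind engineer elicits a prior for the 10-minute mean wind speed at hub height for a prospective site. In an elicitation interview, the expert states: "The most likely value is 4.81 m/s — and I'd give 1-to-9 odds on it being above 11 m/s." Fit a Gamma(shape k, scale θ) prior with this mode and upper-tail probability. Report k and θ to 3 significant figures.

Gamma(k,θ) with k>1 has mode (k−1)θ, so θ = 4.81/(k−1).
Need P(X < 11) = 0.9 with θ tied to k this way. Start at k = 2, θ = 4.81: P(X<11) ≈ 0.666.
Too low — raise k to concentrate. Iterating converges to k ≈ 3.81.
Then θ = 4.81/(3.81−1) ≈ 1.71.

k ≈ 3.81, θ ≈ 1.71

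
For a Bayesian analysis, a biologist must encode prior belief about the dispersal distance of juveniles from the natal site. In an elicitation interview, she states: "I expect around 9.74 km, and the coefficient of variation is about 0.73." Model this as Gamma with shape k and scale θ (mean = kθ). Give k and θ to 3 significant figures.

For Gamma(k, scale θ): mean = kθ, variance = kθ², so CV = 1/√k.
CV = 0.73, hence k = 1/CV² = 1.88.
Then θ = mean/k = 9.74/1.88 = 5.19.

k ≈ 1.88, θ ≈ 5.19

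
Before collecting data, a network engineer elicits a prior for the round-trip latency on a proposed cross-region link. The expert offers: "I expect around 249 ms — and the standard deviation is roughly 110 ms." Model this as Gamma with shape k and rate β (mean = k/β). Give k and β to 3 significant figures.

For Gamma(k, rate β): mean = k/β, variance = k/β², so CV = 1/√k.
CV = SD/mean = 110/249 = 0.4418, hence k = 1/CV² = 5.12.
Then β = k/mean = 5.12/249 = 0.0206.

k ≈ 5.12, β ≈ 0.0206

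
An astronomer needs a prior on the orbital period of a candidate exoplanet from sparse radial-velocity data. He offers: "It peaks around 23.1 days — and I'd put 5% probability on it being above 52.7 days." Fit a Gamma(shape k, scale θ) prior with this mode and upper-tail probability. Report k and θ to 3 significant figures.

Gamma(k,θ) with k>1 has mode (k−1)θ, so θ = 23.1/(k−1).
Need P(X < 52.7) = 0.95 with θ tied to k this way. Start at k = 2, θ = 23.1: P(X<52.7) ≈ 0.665.
Too low — raise k to concentrate. Iterating converges to k ≈ 5.03.
Then θ = 23.1/(5.03−1) ≈ 5.73.

k ≈ 5.03, θ ≈ 5.73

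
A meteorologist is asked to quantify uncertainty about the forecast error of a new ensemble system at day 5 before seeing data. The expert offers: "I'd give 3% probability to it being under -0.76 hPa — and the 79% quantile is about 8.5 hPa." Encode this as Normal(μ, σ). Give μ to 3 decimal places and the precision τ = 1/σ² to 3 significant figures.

μ = 5.721, τ = 0.0842

The p-quantile of Normal(μ,σ) is μ + z_p·σ, with z_{0.03} = -1.881 and z_{0.79} = 0.8064.
Eliminate σ: μ = (z₂·x₁ − z₁·x₂)/(z₂ − z₁) = (0.8064·-0.76 − (-1.881)·8.5)/2.687 = 5.721.
Then σ = (x₂ − x₁)/(z₂ − z₁) = (8.5 − -0.76)/2.687 = 3.446.
Precision τ = 1/σ² = 1/3.446² = 0.0842.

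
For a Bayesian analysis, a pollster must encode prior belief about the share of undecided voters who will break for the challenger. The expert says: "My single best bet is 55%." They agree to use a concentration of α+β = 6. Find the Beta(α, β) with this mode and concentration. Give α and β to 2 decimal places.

For α,β > 1 the Beta mode is (α−1)/(α+β−2). With α+β = 6, the mode is (α−1)/4.
Set (α−1)/4 = 0.55 → α = 1 + 0.55·4 = 3.20.
β = 6 − α = 2.80.

α = 3.20, β = 2.80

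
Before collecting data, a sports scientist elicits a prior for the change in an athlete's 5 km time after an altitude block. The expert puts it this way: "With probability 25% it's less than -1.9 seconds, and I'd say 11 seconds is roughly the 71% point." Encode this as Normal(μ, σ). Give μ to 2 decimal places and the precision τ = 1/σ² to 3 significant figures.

μ = 5.19, τ = 0.00906

The p-quantile of Normal(μ,σ) is μ + z_p·σ, with z_{0.25} = -0.6745 and z_{0.71} = 0.5534.
Eliminate σ: μ = (z₂·x₁ − z₁·x₂)/(z₂ − z₁) = (0.5534·-1.9 − (-0.6745)·11)/1.228 = 5.19.
Then σ = (x₂ − x₁)/(z₂ − z₁) = (11 − -1.9)/1.228 = 10.51.
Precision τ = 1/σ² = 1/10.51² = 0.00906.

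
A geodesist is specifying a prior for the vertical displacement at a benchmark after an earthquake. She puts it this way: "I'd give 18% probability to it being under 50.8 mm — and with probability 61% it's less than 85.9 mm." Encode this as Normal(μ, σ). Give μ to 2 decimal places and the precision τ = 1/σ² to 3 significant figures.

For Normal(μ,σ), the p-quantile is μ + z_p·σ. Here z_{0.18} = -0.9154, z_{0.61} = 0.2793.
So 50.8 = μ − 0.9154σ and 85.9 = μ + 0.2793σ.
Subtracting: σ = (85.9 − 50.8)/(0.2793 − (-0.9154)) = 29.38.
Then μ = 50.8 − (-0.9154)·29.38 = 77.69.
Precision τ = 1/σ² = 1/29.38² = 0.00116.

μ = 77.69, τ = 0.00116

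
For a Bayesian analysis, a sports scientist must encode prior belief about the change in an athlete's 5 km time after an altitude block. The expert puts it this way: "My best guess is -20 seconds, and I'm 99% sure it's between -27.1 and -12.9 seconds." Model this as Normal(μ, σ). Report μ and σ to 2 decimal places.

A symmetric 99% interval runs μ ± z·σ with z = 2.576.
Half-width = 7.1, so σ = 7.1/2.576 = 2.76.
μ is the stated best guess, -20.00.

μ = -20.00, σ = 2.76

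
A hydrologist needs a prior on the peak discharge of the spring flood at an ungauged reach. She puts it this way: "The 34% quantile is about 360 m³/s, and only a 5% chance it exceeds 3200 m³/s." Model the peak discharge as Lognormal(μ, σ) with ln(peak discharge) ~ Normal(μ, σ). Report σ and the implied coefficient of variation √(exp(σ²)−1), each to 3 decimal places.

If T ~ Lognormal(μ,σ) then ln T ~ Normal(μ,σ), so the p-quantile of ln T is μ + z_p·σ.
ln(360) = 5.886 and ln(3200) = 8.071; z_{0.34} = -0.4125, z_{0.95} = 1.645.
σ = (8.071 − 5.886)/(1.645 − (-0.4125)) = 1.062.
μ = 5.886 − (-0.4125)·1.062 = 6.324.
CV = √(exp(σ²)−1) = √(exp(1.1278)−1) = 1.445.

σ ≈ 1.062, CV ≈ 1.445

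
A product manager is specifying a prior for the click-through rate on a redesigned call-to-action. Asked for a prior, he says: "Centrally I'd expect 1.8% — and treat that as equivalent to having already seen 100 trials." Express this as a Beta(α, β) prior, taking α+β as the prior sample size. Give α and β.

α = 1.8, β = 98.2

Under the effective-sample-size interpretation, Beta(α, β) has prior mean α/(α+β) and prior sample size α+β.
So α+β = 100 and α/(α+β) = 0.018, giving α = 0.018·100 = 1.8 and β = 100 − 1.8 = 98.2.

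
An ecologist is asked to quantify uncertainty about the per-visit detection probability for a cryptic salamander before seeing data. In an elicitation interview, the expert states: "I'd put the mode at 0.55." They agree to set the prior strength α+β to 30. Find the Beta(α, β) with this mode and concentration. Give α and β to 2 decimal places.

For α,β > 1 the Beta mode is (α−1)/(α+β−2). With α+β = 30, the mode is (α−1)/28.
Set (α−1)/28 = 0.55 → α = 1 + 0.55·28 = 16.40.
β = 30 − α = 13.60.

α = 16.40, β = 13.60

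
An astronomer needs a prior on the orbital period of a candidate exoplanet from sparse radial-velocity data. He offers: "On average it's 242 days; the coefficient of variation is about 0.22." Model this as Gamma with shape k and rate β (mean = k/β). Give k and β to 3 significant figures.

k ≈ 20.7, β ≈ 0.0854

For Gamma(k, rate β): mean = k/β, variance = k/β², so CV = 1/√k.
CV = 0.22, hence k = 1/CV² = 20.7.
Then β = k/mean = 20.7/242 = 0.0854.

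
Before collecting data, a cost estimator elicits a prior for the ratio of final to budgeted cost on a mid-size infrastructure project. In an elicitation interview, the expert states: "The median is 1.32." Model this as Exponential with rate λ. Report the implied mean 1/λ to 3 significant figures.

mean ≈ 1.9

Exponential median = ln 2 / λ, so λ = ln 2 / 1.32 = 0.525.
Mean = 1/λ = 1.9.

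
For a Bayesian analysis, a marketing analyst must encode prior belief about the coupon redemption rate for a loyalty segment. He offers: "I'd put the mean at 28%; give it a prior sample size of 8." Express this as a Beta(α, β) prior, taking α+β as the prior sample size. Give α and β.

α = 2.24, β = 5.76

Under the effective-sample-size interpretation, Beta(α, β) has prior mean α/(α+β) and prior sample size α+β.
So α+β = 8 and α/(α+β) = 0.28, giving α = 0.28·8 = 2.24 and β = 8 − 2.24 = 5.76.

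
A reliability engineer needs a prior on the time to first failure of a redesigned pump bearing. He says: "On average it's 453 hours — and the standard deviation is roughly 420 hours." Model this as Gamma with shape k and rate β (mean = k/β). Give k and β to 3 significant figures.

For Gamma(k, rate β): mean = k/β, variance = k/β², so CV = 1/√k.
CV = SD/mean = 420/453 = 0.9272, hence k = 1/CV² = 1.16.
Then β = k/mean = 1.16/453 = 0.00257.

k ≈ 1.16, β ≈ 0.00257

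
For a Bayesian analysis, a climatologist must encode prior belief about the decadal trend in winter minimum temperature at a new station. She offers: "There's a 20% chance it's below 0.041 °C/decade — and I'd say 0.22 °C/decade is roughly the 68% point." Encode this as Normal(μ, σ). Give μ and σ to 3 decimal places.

μ = 0.156, σ = 0.137

The p-quantile of Normal(μ,σ) is μ + z_p·σ, with z_{0.2} = -0.8416 and z_{0.68} = 0.4677.
Eliminate σ: μ = (z₂·x₁ − z₁·x₂)/(z₂ − z₁) = (0.4677·0.041 − (-0.8416)·0.22)/1.309 = 0.156.
Then σ = (x₂ − x₁)/(z₂ − z₁) = (0.22 − 0.041)/1.309 = 0.137.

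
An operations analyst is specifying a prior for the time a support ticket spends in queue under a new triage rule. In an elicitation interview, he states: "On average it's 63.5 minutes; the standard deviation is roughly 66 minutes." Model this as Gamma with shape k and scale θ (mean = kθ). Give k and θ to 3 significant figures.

k ≈ 0.926, θ ≈ 68.6

For Gamma(k, scale θ): mean = kθ, variance = kθ², so CV = 1/√k.
CV = SD/mean = 66/63.5 = 1.039, hence k = 1/CV² = 0.926.
Then θ = mean/k = 63.5/0.926 = 68.6.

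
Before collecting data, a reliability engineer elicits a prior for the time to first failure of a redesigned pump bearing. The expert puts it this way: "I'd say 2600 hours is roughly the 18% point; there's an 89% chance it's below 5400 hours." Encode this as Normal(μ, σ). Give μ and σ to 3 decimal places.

For Normal(μ,σ), the p-quantile is μ + z_p·σ. Here z_{0.18} = -0.9154, z_{0.89} = 1.227.
So 2600 = μ − 0.9154σ and 5400 = μ + 1.227σ.
Subtracting: σ = (5400 − 2600)/(1.227 − (-0.9154)) = 1307.255.
Then μ = 2600 − (-0.9154)·1307.255 = 3796.615.

μ = 3796.615, σ = 1307.255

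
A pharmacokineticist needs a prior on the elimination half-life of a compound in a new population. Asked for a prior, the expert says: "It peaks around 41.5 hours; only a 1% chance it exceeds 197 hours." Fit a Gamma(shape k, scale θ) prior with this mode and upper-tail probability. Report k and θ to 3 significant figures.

k ≈ 2.64, θ ≈ 25.3

Gamma(k,θ) with k>1 has mode (k−1)θ, so θ = 41.5/(k−1).
Need P(X < 197) = 0.99 with θ tied to k this way. Start at k = 2, θ = 41.5: P(X<197) ≈ 0.950.
Too low — raise k to concentrate. Iterating converges to k ≈ 2.64.
Then θ = 41.5/(2.64−1) ≈ 25.3.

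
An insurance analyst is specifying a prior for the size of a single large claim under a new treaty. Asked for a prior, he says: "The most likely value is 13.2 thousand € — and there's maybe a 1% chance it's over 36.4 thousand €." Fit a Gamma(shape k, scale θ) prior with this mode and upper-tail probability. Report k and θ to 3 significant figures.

Gamma(k,θ) with k>1 has mode (k−1)θ, so θ = 13.2/(k−1).
Need P(X < 36.4) = 0.99 with θ tied to k this way. Start at k = 2, θ = 13.2: P(X<36.4) ≈ 0.762.
Too low — raise k to concentrate. Iterating converges to k ≈ 5.46.
Then θ = 13.2/(5.46−1) ≈ 2.96.

k ≈ 5.46, θ ≈ 2.96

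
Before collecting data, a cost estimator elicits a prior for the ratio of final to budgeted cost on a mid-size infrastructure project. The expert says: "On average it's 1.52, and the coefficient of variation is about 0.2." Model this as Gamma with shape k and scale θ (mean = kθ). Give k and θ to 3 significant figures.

k ≈ 25, θ ≈ 0.0608

For Gamma(k, scale θ): mean = kθ, variance = kθ², so CV = 1/√k.
CV = 0.2, hence k = 1/CV² = 25.
Then θ = mean/k = 1.52/25 = 0.0608.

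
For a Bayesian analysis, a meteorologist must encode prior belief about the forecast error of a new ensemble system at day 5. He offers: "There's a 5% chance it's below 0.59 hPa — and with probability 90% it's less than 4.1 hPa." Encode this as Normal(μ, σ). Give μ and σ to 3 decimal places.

μ = 2.563, σ = 1.199

For Normal(μ,σ), the p-quantile is μ + z_p·σ. Here z_{0.05} = -1.645, z_{0.9} = 1.282.
So 0.59 = μ − 1.645σ and 4.1 = μ + 1.282σ.
Subtracting: σ = (4.1 − 0.59)/(1.282 − (-1.645)) = 1.199.
Then μ = 0.59 − (-1.645)·1.199 = 2.563.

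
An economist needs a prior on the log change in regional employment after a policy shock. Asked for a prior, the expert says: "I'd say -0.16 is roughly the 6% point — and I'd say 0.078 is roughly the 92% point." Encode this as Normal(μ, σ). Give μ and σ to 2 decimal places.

μ = -0.03, σ = 0.08

For Normal(μ,σ), the p-quantile is μ + z_p·σ. Here z_{0.06} = -1.555, z_{0.92} = 1.405.
So -0.16 = μ − 1.555σ and 0.078 = μ + 1.405σ.
Subtracting: σ = (0.078 − -0.16)/(1.405 − (-1.555)) = 0.08.
Then μ = -0.16 − (-1.555)·0.08 = -0.03.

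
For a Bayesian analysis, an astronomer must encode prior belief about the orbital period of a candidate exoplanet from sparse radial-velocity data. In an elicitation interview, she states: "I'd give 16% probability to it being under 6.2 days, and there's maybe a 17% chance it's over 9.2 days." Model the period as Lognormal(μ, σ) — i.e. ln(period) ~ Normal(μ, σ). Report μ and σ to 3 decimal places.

If T ~ Lognormal(μ,σ) then ln T ~ Normal(μ,σ), so the p-quantile of ln T is μ + z_p·σ.
ln(6.2) = 1.825 and ln(9.2) = 2.219; z_{0.16} = -0.9945, z_{0.83} = 0.9542.
σ = (2.219 − 1.825)/(0.9542 − (-0.9945)) = 0.203.
μ = 1.825 − (-0.9945)·0.203 = 2.026.

μ ≈ 2.026, σ ≈ 0.203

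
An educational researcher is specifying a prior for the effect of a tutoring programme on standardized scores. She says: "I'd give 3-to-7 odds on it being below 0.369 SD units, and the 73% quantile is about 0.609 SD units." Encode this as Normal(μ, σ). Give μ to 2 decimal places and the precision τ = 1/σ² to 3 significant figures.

μ = 0.48, τ = 22.5

The p-quantile of Normal(μ,σ) is μ + z_p·σ, with z_{0.3} = -0.5244 and z_{0.73} = 0.6128.
Eliminate σ: μ = (z₂·x₁ − z₁·x₂)/(z₂ − z₁) = (0.6128·0.369 − (-0.5244)·0.609)/1.137 = 0.48.
Then σ = (x₂ − x₁)/(z₂ − z₁) = (0.609 − 0.369)/1.137 = 0.21.
Precision τ = 1/σ² = 1/0.211² = 22.5.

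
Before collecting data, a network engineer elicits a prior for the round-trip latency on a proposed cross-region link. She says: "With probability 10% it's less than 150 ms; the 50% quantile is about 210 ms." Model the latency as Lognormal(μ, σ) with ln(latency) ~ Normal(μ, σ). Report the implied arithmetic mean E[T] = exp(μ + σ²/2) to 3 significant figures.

If T ~ Lognormal(μ,σ) then ln T ~ Normal(μ,σ), so the p-quantile of ln T is μ + z_p·σ.
ln(150) = 5.011 and ln(210) = 5.347; z_{0.1} = -1.282, z_{0.5} = 0.
σ = (5.347 − 5.011)/(0 − (-1.282)) = 0.263.
μ = 5.011 − (-1.282)·0.263 = 5.347.
E[T] = exp(μ + σ²/2) = exp(5.347 + 0.0345) = 217 ms.

E[T] ≈ 217 ms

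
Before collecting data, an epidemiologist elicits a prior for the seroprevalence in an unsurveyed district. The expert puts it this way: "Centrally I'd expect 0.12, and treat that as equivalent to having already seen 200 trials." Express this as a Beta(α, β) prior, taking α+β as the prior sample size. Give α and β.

α = 24, β = 176

Under the effective-sample-size interpretation, Beta(α, β) has prior mean α/(α+β) and prior sample size α+β.
So α+β = 200 and α/(α+β) = 0.12, giving α = 0.12·200 = 24 and β = 200 − 24 = 176.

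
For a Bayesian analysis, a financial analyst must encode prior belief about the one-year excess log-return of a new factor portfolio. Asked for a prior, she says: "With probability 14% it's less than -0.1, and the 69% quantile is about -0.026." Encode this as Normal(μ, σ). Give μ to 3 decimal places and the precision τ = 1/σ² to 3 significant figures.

μ = -0.049, τ = 454

The p-quantile of Normal(μ,σ) is μ + z_p·σ, with z_{0.14} = -1.08 and z_{0.69} = 0.4959.
Eliminate σ: μ = (z₂·x₁ − z₁·x₂)/(z₂ − z₁) = (0.4959·-0.1 − (-1.08)·-0.026)/1.576 = -0.049.
Then σ = (x₂ − x₁)/(z₂ − z₁) = (-0.026 − -0.1)/1.576 = 0.047.
Precision τ = 1/σ² = 1/0.04695² = 454.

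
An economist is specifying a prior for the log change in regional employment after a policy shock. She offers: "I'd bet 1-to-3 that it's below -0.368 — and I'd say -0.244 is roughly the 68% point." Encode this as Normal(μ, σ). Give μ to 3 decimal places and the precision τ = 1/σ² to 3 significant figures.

μ = -0.295, τ = 84.8

For Normal(μ,σ), the p-quantile is μ + z_p·σ. Here z_{0.25} = -0.6745, z_{0.68} = 0.4677.
So -0.368 = μ − 0.6745σ and -0.244 = μ + 0.4677σ.
Subtracting: σ = (-0.244 − -0.368)/(0.4677 − (-0.6745)) = 0.109.
Then μ = -0.368 − (-0.6745)·0.109 = -0.295.
Precision τ = 1/σ² = 1/0.1086² = 84.8.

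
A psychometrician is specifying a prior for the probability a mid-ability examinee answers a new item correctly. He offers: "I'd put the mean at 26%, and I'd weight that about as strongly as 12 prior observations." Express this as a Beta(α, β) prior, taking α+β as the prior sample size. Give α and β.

Under the effective-sample-size interpretation, Beta(α, β) has prior mean α/(α+β) and prior sample size α+β.
So α+β = 12 and α/(α+β) = 0.26, giving α = 0.26·12 = 3.12 and β = 12 − 3.12 = 8.88.

α = 3.12, β = 8.88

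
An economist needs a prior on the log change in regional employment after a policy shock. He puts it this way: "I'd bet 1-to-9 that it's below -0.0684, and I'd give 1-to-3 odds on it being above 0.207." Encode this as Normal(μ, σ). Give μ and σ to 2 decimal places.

μ = 0.11, σ = 0.14

For Normal(μ,σ), the p-quantile is μ + z_p·σ. Here z_{0.1} = -1.282, z_{0.75} = 0.6745.
So -0.0684 = μ − 1.282σ and 0.207 = μ + 0.6745σ.
Subtracting: σ = (0.207 − -0.0684)/(0.6745 − (-1.282)) = 0.14.
Then μ = -0.0684 − (-1.282)·0.14 = 0.11.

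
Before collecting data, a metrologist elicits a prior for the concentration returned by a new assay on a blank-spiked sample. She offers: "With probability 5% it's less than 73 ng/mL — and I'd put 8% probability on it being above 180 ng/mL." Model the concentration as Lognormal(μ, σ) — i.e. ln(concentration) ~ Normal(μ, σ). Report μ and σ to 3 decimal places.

μ ≈ 4.777, σ ≈ 0.296

If T ~ Lognormal(μ,σ) then ln T ~ Normal(μ,σ), so the p-quantile of ln T is μ + z_p·σ.
ln(73) = 4.29 and ln(180) = 5.193; z_{0.05} = -1.645, z_{0.92} = 1.405.
σ = (5.193 − 4.29)/(1.405 − (-1.645)) = 0.296.
μ = 4.29 − (-1.645)·0.296 = 4.777.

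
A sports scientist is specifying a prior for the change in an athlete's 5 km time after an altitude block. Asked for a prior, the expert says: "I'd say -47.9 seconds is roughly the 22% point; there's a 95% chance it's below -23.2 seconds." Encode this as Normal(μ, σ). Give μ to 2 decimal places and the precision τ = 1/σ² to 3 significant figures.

μ = -40.01, τ = 0.00958

For Normal(μ,σ), the p-quantile is μ + z_p·σ. Here z_{0.22} = -0.7722, z_{0.95} = 1.645.
So -47.9 = μ − 0.7722σ and -23.2 = μ + 1.645σ.
Subtracting: σ = (-23.2 − -47.9)/(1.645 − (-0.7722)) = 10.22.
Then μ = -47.9 − (-0.7722)·10.22 = -40.01.
Precision τ = 1/σ² = 1/10.22² = 0.00958.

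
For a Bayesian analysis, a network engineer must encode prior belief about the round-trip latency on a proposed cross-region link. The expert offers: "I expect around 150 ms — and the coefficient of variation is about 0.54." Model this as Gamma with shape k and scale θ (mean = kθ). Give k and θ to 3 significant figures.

k ≈ 3.43, θ ≈ 43.7

For Gamma(k, scale θ): mean = kθ, variance = kθ², so CV = 1/√k.
CV = 0.54, hence k = 1/CV² = 3.43.
Then θ = mean/k = 150/3.43 = 43.7.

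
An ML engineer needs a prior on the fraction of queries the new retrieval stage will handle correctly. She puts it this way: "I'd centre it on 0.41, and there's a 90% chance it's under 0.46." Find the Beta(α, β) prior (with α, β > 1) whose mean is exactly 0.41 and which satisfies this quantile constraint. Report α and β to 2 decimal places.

α ≈ 65.64, β ≈ 94.46

With mean 0.41 fixed, write α = 0.41s, β = 0.59s where s = α+β.
Need P(θ < 0.46) = 0.9 under Beta(0.41s, 0.59s). Normal approximation: (q−m)/√(m(1−m)/s) ≈ z_{0.9} = 1.28, so s ≈ 0.41·0.59·(1.28)²/(0.46−0.41)² = 158.9.
At s = 158.9: P(θ<0.46) ≈ 0.899. Adjusting to match 0.9 gives s ≈ 160.11.
So α = 0.41·160.11 ≈ 65.64, β = 0.59·160.11 ≈ 94.46.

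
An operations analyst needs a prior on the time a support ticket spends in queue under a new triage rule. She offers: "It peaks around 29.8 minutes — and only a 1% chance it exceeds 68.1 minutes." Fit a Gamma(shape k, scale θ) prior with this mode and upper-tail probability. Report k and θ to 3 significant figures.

k ≈ 8, θ ≈ 4.25

Gamma(k,θ) with k>1 has mode (k−1)θ, so θ = 29.8/(k−1).
Need P(X < 68.1) = 0.99 with θ tied to k this way. Start at k = 2, θ = 29.8: P(X<68.1) ≈ 0.666.
Too low — raise k to concentrate. Iterating converges to k ≈ 8.
Then θ = 29.8/(8−1) ≈ 4.25.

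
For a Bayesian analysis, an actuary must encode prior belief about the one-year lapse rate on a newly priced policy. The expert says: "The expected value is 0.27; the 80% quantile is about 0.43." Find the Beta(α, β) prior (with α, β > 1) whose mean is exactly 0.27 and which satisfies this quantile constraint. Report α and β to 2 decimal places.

With mean 0.27 fixed, write α = 0.27s, β = 0.73s where s = α+β.
Need P(θ < 0.43) = 0.8 under Beta(0.27s, 0.73s). Normal approximation: (q−m)/√(m(1−m)/s) ≈ z_{0.8} = 0.842, so s ≈ 0.27·0.73·(0.842)²/(0.43−0.27)² = 5.5.
At s = 5.5: P(θ<0.43) ≈ 0.812. Adjusting to match 0.8 gives s ≈ 4.72.
So α = 0.27·4.72 ≈ 1.27, β = 0.73·4.72 ≈ 3.44.

α ≈ 1.27, β ≈ 3.44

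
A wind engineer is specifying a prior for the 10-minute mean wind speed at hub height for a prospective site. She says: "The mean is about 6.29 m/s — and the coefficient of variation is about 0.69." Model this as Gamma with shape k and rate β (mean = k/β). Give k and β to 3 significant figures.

For Gamma(k, rate β): mean = k/β, variance = k/β², so CV = 1/√k.
CV = 0.69, hence k = 1/CV² = 2.1.
Then β = k/mean = 2.1/6.29 = 0.334.

k ≈ 2.1, β ≈ 0.334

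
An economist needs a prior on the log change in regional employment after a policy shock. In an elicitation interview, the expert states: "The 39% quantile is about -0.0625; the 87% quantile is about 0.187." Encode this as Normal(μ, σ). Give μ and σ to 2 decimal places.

For Normal(μ,σ), the p-quantile is μ + z_p·σ. Here z_{0.39} = -0.2793, z_{0.87} = 1.126.
So -0.0625 = μ − 0.2793σ and 0.187 = μ + 1.126σ.
Subtracting: σ = (0.187 − -0.0625)/(1.126 − (-0.2793)) = 0.18.
Then μ = -0.0625 − (-0.2793)·0.18 = -0.01.

μ = -0.01, σ = 0.18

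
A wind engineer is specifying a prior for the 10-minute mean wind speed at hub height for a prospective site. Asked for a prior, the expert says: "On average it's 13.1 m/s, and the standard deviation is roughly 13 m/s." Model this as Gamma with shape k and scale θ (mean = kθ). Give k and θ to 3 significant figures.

k ≈ 1.02, θ ≈ 12.9

For Gamma(k, scale θ): mean = kθ, variance = kθ², so CV = 1/√k.
CV = SD/mean = 13/13.1 = 0.9924, hence k = 1/CV² = 1.02.
Then θ = mean/k = 13.1/1.02 = 12.9.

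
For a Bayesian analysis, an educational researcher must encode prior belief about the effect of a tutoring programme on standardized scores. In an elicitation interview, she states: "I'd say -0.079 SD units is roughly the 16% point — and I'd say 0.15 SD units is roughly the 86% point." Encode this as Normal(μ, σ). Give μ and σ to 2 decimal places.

μ = 0.03, σ = 0.11

The p-quantile of Normal(μ,σ) is μ + z_p·σ, with z_{0.16} = -0.9945 and z_{0.86} = 1.08.
Eliminate σ: μ = (z₂·x₁ − z₁·x₂)/(z₂ − z₁) = (1.08·-0.079 − (-0.9945)·0.15)/2.075 = 0.03.
Then σ = (x₂ − x₁)/(z₂ − z₁) = (0.15 − -0.079)/2.075 = 0.11.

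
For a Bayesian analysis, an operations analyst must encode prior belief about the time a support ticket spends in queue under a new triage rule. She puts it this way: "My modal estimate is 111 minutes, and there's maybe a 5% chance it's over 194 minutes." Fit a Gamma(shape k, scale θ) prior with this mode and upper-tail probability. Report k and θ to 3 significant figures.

k ≈ 9.95, θ ≈ 12.4

Gamma(k,θ) with k>1 has mode (k−1)θ, so θ = 111/(k−1).
Need P(X < 194) = 0.95 with θ tied to k this way. Start at k = 2, θ = 111: P(X<194) ≈ 0.521.
Too low — raise k to concentrate. Iterating converges to k ≈ 9.95.
Then θ = 111/(9.95−1) ≈ 12.4.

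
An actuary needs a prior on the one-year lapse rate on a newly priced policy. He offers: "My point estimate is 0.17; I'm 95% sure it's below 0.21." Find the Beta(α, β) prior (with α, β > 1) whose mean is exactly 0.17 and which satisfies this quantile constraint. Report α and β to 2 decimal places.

With mean 0.17 fixed, write α = 0.17s, β = 0.83s where s = α+β.
Need P(θ < 0.21) = 0.95 under Beta(0.17s, 0.83s). Normal approximation: (q−m)/√(m(1−m)/s) ≈ z_{0.95} = 1.64, so s ≈ 0.17·0.83·(1.64)²/(0.21−0.17)² = 238.6.
At s = 238.6: P(θ<0.21) ≈ 0.944. Adjusting to match 0.95 gives s ≈ 255.56.
So α = 0.17·255.56 ≈ 43.44, β = 0.83·255.56 ≈ 212.11.

α ≈ 43.44, β ≈ 212.11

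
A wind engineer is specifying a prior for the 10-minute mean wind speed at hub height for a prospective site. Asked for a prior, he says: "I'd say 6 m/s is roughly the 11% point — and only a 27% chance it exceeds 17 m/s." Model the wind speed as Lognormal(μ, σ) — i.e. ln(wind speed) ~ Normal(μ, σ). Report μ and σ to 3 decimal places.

μ ≈ 2.486, σ ≈ 0.566

If T ~ Lognormal(μ,σ) then ln T ~ Normal(μ,σ), so the p-quantile of ln T is μ + z_p·σ.
ln(6) = 1.792 and ln(17) = 2.833; z_{0.11} = -1.227, z_{0.73} = 0.6128.
σ = (2.833 − 1.792)/(0.6128 − (-1.227)) = 0.566.
μ = 1.792 − (-1.227)·0.566 = 2.486.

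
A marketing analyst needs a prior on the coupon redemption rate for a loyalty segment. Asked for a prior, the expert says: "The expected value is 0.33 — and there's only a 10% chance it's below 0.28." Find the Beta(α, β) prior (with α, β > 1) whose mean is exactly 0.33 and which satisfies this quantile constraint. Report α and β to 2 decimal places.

With mean 0.33 fixed, write α = 0.33s, β = 0.67s where s = α+β.
Need P(θ < 0.28) = 0.1 under Beta(0.33s, 0.67s). Normal approximation: (q−m)/√(m(1−m)/s) ≈ z_{0.1} = -1.28, so s ≈ 0.33·0.67·(-1.28)²/(0.28−0.33)² = 145.3.
At s = 145.3: P(θ<0.28) ≈ 0.097. Adjusting to match 0.1 gives s ≈ 141.80.
So α = 0.33·141.80 ≈ 46.80, β = 0.67·141.80 ≈ 95.01.

α ≈ 46.80, β ≈ 95.01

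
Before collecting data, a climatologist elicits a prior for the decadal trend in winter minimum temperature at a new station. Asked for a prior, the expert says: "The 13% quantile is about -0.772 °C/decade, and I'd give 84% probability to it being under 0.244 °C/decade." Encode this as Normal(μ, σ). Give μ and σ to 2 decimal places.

For Normal(μ,σ), the p-quantile is μ + z_p·σ. Here z_{0.13} = -1.126, z_{0.84} = 0.9945.
So -0.772 = μ − 1.126σ and 0.244 = μ + 0.9945σ.
Subtracting: σ = (0.244 − -0.772)/(0.9945 − (-1.126)) = 0.48.
Then μ = -0.772 − (-1.126)·0.48 = -0.23.

μ = -0.23, σ = 0.48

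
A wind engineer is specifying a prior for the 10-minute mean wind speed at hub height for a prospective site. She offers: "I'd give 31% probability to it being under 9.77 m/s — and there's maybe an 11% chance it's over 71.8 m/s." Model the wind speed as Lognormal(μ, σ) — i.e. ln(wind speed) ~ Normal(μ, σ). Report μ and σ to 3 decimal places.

μ ≈ 2.854, σ ≈ 1.158

If T ~ Lognormal(μ,σ) then ln T ~ Normal(μ,σ), so the p-quantile of ln T is μ + z_p·σ.
ln(9.77) = 2.279 and ln(71.8) = 4.274; z_{0.31} = -0.4959, z_{0.89} = 1.227.
σ = (4.274 − 2.279)/(1.227 − (-0.4959)) = 1.158.
μ = 2.279 − (-0.4959)·1.158 = 2.854.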